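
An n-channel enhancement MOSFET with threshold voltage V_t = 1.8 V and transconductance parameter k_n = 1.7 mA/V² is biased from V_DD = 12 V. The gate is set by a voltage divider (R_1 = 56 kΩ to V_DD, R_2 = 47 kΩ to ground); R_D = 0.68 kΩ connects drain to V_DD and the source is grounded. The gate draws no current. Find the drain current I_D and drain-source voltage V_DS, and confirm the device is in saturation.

V_G = V_DD·R_2/(R_1+R_2) = 12×47/103 = 5.48 V. With the source grounded, V_GS = V_G = 5.48 V.
Assume saturation: I_D = (k_n/2)(V_GS − V_t)² = (1.7/2)×(5.48 − 1.8)² = 0.85×3.68² = 11.5 mA.
V_DS = V_DD − I_D·R_D = 12 − 11.5×0.68 = 4.19 V.
Saturation requires V_DS ≥ V_GS − V_t = 3.68 V; 4.19 ≥ 3.68 ✓.

I_D ≈ 11 mA, V_DS ≈ 4.2 V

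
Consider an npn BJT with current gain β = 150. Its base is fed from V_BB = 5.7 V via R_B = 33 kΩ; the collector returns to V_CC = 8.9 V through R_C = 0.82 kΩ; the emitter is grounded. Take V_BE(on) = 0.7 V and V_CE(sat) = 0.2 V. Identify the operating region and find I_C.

saturation; I_C ≈ 11 mA

Assume active: I_B = (5.7 − 0.7)/33 = 0.152 mA, giving I_C = β·I_B = 22.7 mA.
But then V_CE = 8.9 − 22.7×0.82 = -9.74 V < V_CE(sat) = 0.2 V — impossible in the active region.
So the transistor is saturated. With V_CE = 0.2 V, I_C = (V_CC − 0.2)/R_C = 8.7/0.82 = 10.6 mA.
Check: β·I_B = 22.7 mA > I_C = 10.6 mA, confirming saturation.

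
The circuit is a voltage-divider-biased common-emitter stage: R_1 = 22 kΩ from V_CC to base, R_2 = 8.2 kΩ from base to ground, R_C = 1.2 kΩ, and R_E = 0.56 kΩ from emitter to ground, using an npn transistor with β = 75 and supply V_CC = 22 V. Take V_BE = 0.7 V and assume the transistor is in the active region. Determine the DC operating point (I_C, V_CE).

Thevenize the base divider: V_Th = V_CC·R_2/(R_1+R_2) = 22×8.2/30.2 = 5.97 V, R_Th = R_1‖R_2 = 5.97 kΩ.
Base-emitter loop: V_Th = I_B·R_Th + V_BE + (β+1)I_B·R_E, so I_B = (5.97 − 0.7) / (5.97 + 76×0.56) = 0.109 mA.
I_C = β·I_B = 75×0.109 = 8.15 mA, and I_E = (β+1)I_B = 8.26 mA.
V_CE = V_CC − I_C·R_C − I_E·R_E = 22 − 8.15×1.2 − 8.26×0.56 = 7.6 V.
V_CE = 7.6 V > 0.2 V confirms active-region operation.

I_C ≈ 8.1 mA, V_CE ≈ 7.6 V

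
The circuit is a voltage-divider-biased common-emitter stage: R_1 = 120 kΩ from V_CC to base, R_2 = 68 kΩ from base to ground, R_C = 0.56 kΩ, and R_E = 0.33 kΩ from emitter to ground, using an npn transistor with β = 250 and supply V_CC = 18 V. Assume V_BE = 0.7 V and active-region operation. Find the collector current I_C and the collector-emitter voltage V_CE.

I_C ≈ 12 mA, V_CE ≈ 7.7 V

Thevenize the base divider: V_Th = V_CC·R_2/(R_1+R_2) = 18×68/188 = 6.51 V, R_Th = R_1‖R_2 = 43.4 kΩ.
Base-emitter loop: V_Th = I_B·R_Th + V_BE + (β+1)I_B·R_E, so I_B = (6.51 − 0.7) / (43.4 + 251×0.33) = 0.046 mA.
I_C = β·I_B = 250×0.046 = 11.5 mA, and I_E = (β+1)I_B = 11.6 mA.
V_CE = V_CC − I_C·R_C − I_E·R_E = 18 − 11.5×0.56 − 11.6×0.33 = 7.74 V.
V_CE = 7.74 V > 0.2 V confirms active-region operation.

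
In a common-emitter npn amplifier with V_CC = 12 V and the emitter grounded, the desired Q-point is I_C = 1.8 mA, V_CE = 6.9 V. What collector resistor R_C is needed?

Collector loop: V_CC = I_C·R_C + V_CE.
R_C = (V_CC − V_CE)/I_C = (12 − 6.9)/1.8 = 2.83 kΩ.

R_C ≈ 2.8 kΩ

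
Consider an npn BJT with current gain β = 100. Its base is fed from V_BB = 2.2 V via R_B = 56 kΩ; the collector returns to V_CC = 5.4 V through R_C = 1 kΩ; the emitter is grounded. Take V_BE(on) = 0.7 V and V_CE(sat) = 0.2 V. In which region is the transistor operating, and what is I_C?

Assume active. Base-emitter loop: I_B = (V_BB − V_BE)/R_B = (2.2 − 0.7)/56 = 0.0268 mA.
I_C = β·I_B = 100×0.0268 = 2.68 mA.
V_CE = V_CC − I_C·R_C = 5.4 − 2.68×1 = 2.72 V > V_CE(sat), so the active-region assumption holds.

active; I_C ≈ 2.7 mA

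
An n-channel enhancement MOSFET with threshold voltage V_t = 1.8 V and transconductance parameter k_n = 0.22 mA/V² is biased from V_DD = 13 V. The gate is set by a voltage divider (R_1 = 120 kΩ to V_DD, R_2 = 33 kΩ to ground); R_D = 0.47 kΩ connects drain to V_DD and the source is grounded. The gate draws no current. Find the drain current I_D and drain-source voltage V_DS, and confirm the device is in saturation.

V_G = V_DD·R_2/(R_1+R_2) = 13×33/153 = 2.8 V. With the source grounded, V_GS = V_G = 2.8 V.
Assume saturation: I_D = (k_n/2)(V_GS − V_t)² = (0.22/2)×(2.8 − 1.8)² = 0.11×1² = 0.111 mA.
V_DS = V_DD − I_D·R_D = 13 − 0.111×0.47 = 12.9 V.
Saturation requires V_DS ≥ V_GS − V_t = 1 V; 12.9 ≥ 1 ✓.

I_D ≈ 0.11 mA, V_DS ≈ 13 V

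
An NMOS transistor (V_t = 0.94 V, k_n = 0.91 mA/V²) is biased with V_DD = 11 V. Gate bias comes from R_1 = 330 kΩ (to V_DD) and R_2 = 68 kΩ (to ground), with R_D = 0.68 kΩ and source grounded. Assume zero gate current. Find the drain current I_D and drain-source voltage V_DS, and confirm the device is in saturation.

I_D ≈ 0.4 mA, V_DS ≈ 11 V

V_G = V_DD·R_2/(R_1+R_2) = 11×68/398 = 1.88 V. With the source grounded, V_GS = V_G = 1.88 V.
Assume saturation: I_D = (k_n/2)(V_GS − V_t)² = (0.91/2)×(1.88 − 0.94)² = 0.455×0.939² = 0.402 mA.
V_DS = V_DD − I_D·R_D = 11 − 0.402×0.68 = 10.7 V.
Saturation requires V_DS ≥ V_GS − V_t = 0.939 V; 10.7 ≥ 0.939 ✓.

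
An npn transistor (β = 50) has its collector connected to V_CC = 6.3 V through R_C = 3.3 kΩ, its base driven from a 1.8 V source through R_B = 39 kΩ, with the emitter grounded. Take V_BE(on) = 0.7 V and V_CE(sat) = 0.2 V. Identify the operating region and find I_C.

Assume active. Base-emitter loop: I_B = (V_BB − V_BE)/R_B = (1.8 − 0.7)/39 = 0.0282 mA.
I_C = β·I_B = 50×0.0282 = 1.41 mA.
V_CE = V_CC − I_C·R_C = 6.3 − 1.41×3.3 = 1.65 V > V_CE(sat), so the active-region assumption holds.

active; I_C ≈ 1.4 mA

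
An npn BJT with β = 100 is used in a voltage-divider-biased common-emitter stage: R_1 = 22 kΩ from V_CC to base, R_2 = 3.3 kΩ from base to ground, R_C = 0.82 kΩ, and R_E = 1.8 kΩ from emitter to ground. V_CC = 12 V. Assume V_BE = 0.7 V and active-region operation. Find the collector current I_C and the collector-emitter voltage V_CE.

Thevenize the base divider: V_Th = V_CC·R_2/(R_1+R_2) = 12×3.3/25.3 = 1.57 V, R_Th = R_1‖R_2 = 2.87 kΩ.
Base-emitter loop: V_Th = I_B·R_Th + V_BE + (β+1)I_B·R_E, so I_B = (1.57 − 0.7) / (2.87 + 101×1.8) = 0.00469 mA.
I_C = β·I_B = 100×0.00469 = 0.469 mA, and I_E = (β+1)I_B = 0.473 mA.
V_CE = V_CC − I_C·R_C − I_E·R_E = 12 − 0.469×0.82 − 0.473×1.8 = 10.8 V.
V_CE = 10.8 V > 0.2 V confirms active-region operation.

I_C ≈ 0.47 mA, V_CE ≈ 11 V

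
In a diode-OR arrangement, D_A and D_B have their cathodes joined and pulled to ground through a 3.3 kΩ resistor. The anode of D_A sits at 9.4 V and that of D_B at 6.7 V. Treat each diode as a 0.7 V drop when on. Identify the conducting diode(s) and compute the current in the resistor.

Assume both conduct. Then node N would need to be at both 9.4−0.7 = 8.7 V and 6.7−0.7 = 6 V, which is impossible.
Assume only D_A conducts: V_N = 9.4 − 0.7 = 8.7 V, so I_R = 8.7/3.3 = 2.64 mA.
Check D_B: its anode-to-cathode voltage is 6.7 − 8.7 = -2 V < 0.7 V, so it is off. The assumption is consistent.

Only D_A conducts; I_R ≈ 2.6 mA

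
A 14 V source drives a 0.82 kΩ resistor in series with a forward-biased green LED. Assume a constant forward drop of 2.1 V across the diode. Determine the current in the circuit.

KVL around the loop: 14 = V_D + I·R = 2.1 + I × 0.82 kΩ.
So I = (14 − 2.1) / 0.82 kΩ = 11.9 / 0.82 = 14.5 mA.

I ≈ 15 mA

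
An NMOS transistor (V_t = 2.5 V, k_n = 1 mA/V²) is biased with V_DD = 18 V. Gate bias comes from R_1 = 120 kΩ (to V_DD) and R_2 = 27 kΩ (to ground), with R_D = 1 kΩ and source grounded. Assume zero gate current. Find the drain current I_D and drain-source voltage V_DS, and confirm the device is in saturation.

V_G = V_DD·R_2/(R_1+R_2) = 18×27/147 = 3.31 V. With the source grounded, V_GS = V_G = 3.31 V.
Assume saturation: I_D = (k_n/2)(V_GS − V_t)² = (1/2)×(3.31 − 2.5)² = 0.5×0.806² = 0.325 mA.
V_DS = V_DD − I_D·R_D = 18 − 0.325×1 = 17.7 V.
Saturation requires V_DS ≥ V_GS − V_t = 0.806 V; 17.7 ≥ 0.806 ✓.

I_D ≈ 0.32 mA, V_DS ≈ 18 V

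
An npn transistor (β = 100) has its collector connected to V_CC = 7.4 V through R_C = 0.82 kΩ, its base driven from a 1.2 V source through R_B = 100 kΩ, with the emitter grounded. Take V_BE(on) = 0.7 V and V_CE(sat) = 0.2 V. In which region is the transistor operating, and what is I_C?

Assume active. Base-emitter loop: I_B = (V_BB − V_BE)/R_B = (1.2 − 0.7)/100 = 0.005 mA.
I_C = β·I_B = 100×0.005 = 0.5 mA.
V_CE = V_CC − I_C·R_C = 7.4 − 0.5×0.82 = 6.99 V > V_CE(sat), so the active-region assumption holds.

active; I_C ≈ 0.5 mA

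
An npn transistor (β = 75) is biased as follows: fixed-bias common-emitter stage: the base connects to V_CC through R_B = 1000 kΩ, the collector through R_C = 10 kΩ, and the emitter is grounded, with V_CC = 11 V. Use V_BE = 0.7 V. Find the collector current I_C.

I_C ≈ 0.77 mA

Base loop: V_CC = I_B·R_B + V_BE, so I_B = (11 − 0.7)/1000 kΩ = 0.0103 mA.
In the active region I_C = β·I_B = 75 × 0.0103 = 0.772 mA.
Collector loop: V_CE = V_CC − I_C·R_C = 11 − 0.772×10 = 3.28 V.
Since V_CE = 3.28 V > V_CE(sat) ≈ 0.2 V, the transistor is in the active region as assumed.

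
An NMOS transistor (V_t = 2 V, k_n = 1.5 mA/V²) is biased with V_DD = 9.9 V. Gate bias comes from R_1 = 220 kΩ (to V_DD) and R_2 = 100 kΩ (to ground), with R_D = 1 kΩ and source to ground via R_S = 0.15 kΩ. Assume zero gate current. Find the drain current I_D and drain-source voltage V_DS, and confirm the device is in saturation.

V_G = V_DD·R_2/(R_1+R_2) = 9.9×100/320 = 3.09 V.
Assume saturation: I_D = (k_n/2)(V_GS − V_t)² with V_GS = V_G − I_D·R_S = 3.09 − 0.15·I_D.
Substituting gives 0.0169·I_D² − 1.25·I_D + 0.897 = 0, with roots I_D = 0.727 or 73.1 mA.
The root I_D = 73.1 mA gives V_GS = -7.87 V ≤ V_t, so take I_D = 0.727 mA.
Then V_GS = 2.98 V and V_DS = V_DD − I_D(R_D+R_S) = 9.9 − 0.727×1.15 = 9.06 V.
Saturation requires V_DS ≥ V_GS − V_t = 0.985 V; 9.06 ≥ 0.985 ✓.

I_D ≈ 0.73 mA, V_DS ≈ 9.1 V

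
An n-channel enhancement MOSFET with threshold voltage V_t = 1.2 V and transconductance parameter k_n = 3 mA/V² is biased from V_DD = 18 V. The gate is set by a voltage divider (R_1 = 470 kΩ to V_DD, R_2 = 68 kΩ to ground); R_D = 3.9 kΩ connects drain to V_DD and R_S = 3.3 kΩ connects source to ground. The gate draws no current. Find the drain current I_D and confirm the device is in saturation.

V_G = V_DD·R_2/(R_1+R_2) = 18×68/538 = 2.28 V.
Assume saturation: I_D = (k_n/2)(V_GS − V_t)² with V_GS = V_G − I_D·R_S = 2.28 − 3.3·I_D.
Substituting gives 16.3·I_D² − 11.6·I_D + 1.73 = 0, with roots I_D = 0.212 or 0.501 mA.
The root I_D = 0.501 mA gives V_GS = 0.622 V ≤ V_t, so take I_D = 0.212 mA.
Then V_GS = 1.58 V and V_DS = V_DD − I_D(R_D+R_S) = 18 − 0.212×7.2 = 16.5 V.
Saturation requires V_DS ≥ V_GS − V_t = 0.376 V; 16.5 ≥ 0.376 ✓.

I_D ≈ 0.21 mA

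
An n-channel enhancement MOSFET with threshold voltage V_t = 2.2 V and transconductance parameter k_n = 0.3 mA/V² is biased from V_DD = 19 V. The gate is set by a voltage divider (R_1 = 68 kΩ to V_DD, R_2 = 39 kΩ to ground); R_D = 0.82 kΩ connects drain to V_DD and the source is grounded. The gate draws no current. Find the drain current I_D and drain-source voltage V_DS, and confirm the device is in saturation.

I_D ≈ 3.3 mA, V_DS ≈ 16 V

V_G = V_DD·R_2/(R_1+R_2) = 19×39/107 = 6.93 V. With the source grounded, V_GS = V_G = 6.93 V.
Assume saturation: I_D = (k_n/2)(V_GS − V_t)² = (0.3/2)×(6.93 − 2.2)² = 0.15×4.73² = 3.35 mA.
V_DS = V_DD − I_D·R_D = 19 − 3.35×0.82 = 16.3 V.
Saturation requires V_DS ≥ V_GS − V_t = 4.73 V; 16.3 ≥ 4.73 ✓.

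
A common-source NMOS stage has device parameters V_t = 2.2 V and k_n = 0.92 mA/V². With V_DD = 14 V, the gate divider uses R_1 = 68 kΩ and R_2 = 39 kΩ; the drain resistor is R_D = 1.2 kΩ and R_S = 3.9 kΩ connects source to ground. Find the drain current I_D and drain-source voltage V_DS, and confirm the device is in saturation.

I_D ≈ 0.48 mA, V_DS ≈ 12 V

V_G = V_DD·R_2/(R_1+R_2) = 14×39/107 = 5.1 V.
Assume saturation: I_D = (k_n/2)(V_GS − V_t)² with V_GS = V_G − I_D·R_S = 5.1 − 3.9·I_D.
Substituting gives 7·I_D² − 11.4·I_D + 3.88 = 0, with roots I_D = 0.482 or 1.15 mA.
The root I_D = 1.15 mA gives V_GS = 0.619 V ≤ V_t, so take I_D = 0.482 mA.
Then V_GS = 3.22 V and V_DS = V_DD − I_D(R_D+R_S) = 14 − 0.482×5.1 = 11.5 V.
Saturation requires V_DS ≥ V_GS − V_t = 1.02 V; 11.5 ≥ 1.02 ✓.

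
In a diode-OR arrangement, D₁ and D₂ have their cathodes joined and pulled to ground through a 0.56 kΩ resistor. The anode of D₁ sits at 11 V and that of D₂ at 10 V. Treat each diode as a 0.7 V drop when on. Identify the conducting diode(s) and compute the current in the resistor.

Assume both conduct. Then node N would need to be at both 11−0.7 = 10.3 V and 10−0.7 = 9.3 V, which is impossible.
Assume only D₁ conducts: V_N = 11 − 0.7 = 10.3 V, so I_R = 10.3/0.56 = 18.4 mA.
Check D₂: its anode-to-cathode voltage is 10 − 10.3 = -0.3 V < 0.7 V, so it is off. The assumption is consistent.

Only D₁ conducts; I_R ≈ 18 mA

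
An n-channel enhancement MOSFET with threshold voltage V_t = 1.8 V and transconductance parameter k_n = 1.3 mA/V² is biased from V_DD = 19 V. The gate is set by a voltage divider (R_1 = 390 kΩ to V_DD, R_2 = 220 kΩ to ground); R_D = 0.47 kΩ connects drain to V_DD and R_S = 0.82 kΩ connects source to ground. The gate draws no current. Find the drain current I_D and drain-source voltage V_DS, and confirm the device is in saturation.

I_D ≈ 3.4 mA, V_DS ≈ 15 V

V_G = V_DD·R_2/(R_1+R_2) = 19×220/610 = 6.85 V.
Assume saturation: I_D = (k_n/2)(V_GS − V_t)² with V_GS = V_G − I_D·R_S = 6.85 − 0.82·I_D.
Substituting gives 0.437·I_D² − 6.39·I_D + 16.6 = 0, with roots I_D = 3.38 or 11.2 mA.
The root I_D = 11.2 mA gives V_GS = -2.36 V ≤ V_t, so take I_D = 3.38 mA.
Then V_GS = 4.08 V and V_DS = V_DD − I_D(R_D+R_S) = 19 − 3.38×1.29 = 14.6 V.
Saturation requires V_DS ≥ V_GS − V_t = 2.28 V; 14.6 ≥ 2.28 ✓.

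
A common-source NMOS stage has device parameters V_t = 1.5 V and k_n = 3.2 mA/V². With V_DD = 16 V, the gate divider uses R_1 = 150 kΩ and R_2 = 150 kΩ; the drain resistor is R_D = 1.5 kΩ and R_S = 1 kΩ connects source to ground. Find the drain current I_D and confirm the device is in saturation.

V_G = V_DD·R_2/(R_1+R_2) = 16×150/300 = 8 V.
Assume saturation: I_D = (k_n/2)(V_GS − V_t)² with V_GS = V_G − I_D·R_S = 8 − 1·I_D.
Substituting gives 1.6·I_D² − 21.8·I_D + 67.6 = 0, with roots I_D = 4.77 or 8.85 mA.
The root I_D = 8.85 mA gives V_GS = -0.852 V ≤ V_t, so take I_D = 4.77 mA.
Then V_GS = 3.23 V and V_DS = V_DD − I_D(R_D+R_S) = 16 − 4.77×2.5 = 4.07 V.
Saturation requires V_DS ≥ V_GS − V_t = 1.73 V; 4.07 ≥ 1.73 ✓.

I_D ≈ 4.8 mA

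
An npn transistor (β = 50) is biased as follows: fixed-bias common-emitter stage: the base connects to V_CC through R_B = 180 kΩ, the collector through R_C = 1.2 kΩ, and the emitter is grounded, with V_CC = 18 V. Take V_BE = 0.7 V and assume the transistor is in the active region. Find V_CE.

Base loop: V_CC = I_B·R_B + V_BE, so I_B = (18 − 0.7)/180 kΩ = 0.0961 mA.
In the active region I_C = β·I_B = 50 × 0.0961 = 4.81 mA.
Collector loop: V_CE = V_CC − I_C·R_C = 18 − 4.81×1.2 = 12.2 V.
Since V_CE = 12.2 V > V_CE(sat) ≈ 0.2 V, the transistor is in the active region as assumed.

V_CE ≈ 12 V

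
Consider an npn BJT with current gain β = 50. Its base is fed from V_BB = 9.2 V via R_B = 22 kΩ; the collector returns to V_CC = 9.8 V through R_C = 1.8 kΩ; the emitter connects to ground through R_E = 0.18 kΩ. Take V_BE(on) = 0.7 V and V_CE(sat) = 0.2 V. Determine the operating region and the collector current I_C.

Assume active: I_B = (9.2 − 0.7)/(22 + 51×0.18) = 0.273 mA, I_C = β·I_B = 13.6 mA.
Then V_CE = 9.8 − 13.6×1.8 − 13.9×0.18 = -17.2 V < 0.2 V — the active assumption fails.
Re-solve with V_CE = 0.2 V. KCL at the emitter: V_E/R_E = (V_BB−0.7−V_E)/R_B + (V_CC−0.2−V_E)/R_C, giving V_E = 0.929 V.
I_C = (V_CC − 0.2 − V_E)/R_C = (9.6 − 0.929)/1.8 = 4.82 mA.
Check: I_B = (8.5 − 0.929)/22 = 0.344 mA, and β·I_B = 17.2 mA > I_C, confirming saturation.

saturation; I_C ≈ 4.8 mA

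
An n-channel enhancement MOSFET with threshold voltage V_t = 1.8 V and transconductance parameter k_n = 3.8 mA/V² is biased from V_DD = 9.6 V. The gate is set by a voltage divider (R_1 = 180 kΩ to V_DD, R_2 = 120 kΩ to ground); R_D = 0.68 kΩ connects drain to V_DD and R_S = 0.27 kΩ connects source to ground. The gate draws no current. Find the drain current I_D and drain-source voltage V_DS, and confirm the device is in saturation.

V_G = V_DD·R_2/(R_1+R_2) = 9.6×120/300 = 3.84 V.
Assume saturation: I_D = (k_n/2)(V_GS − V_t)² with V_GS = V_G − I_D·R_S = 3.84 − 0.27·I_D.
Substituting gives 0.139·I_D² − 3.09·I_D + 7.91 = 0, with roots I_D = 2.94 or 19.4 mA.
The root I_D = 19.4 mA gives V_GS = -1.39 V ≤ V_t, so take I_D = 2.94 mA.
Then V_GS = 3.04 V and V_DS = V_DD − I_D(R_D+R_S) = 9.6 − 2.94×0.95 = 6.8 V.
Saturation requires V_DS ≥ V_GS − V_t = 1.24 V; 6.8 ≥ 1.24 ✓.

I_D ≈ 2.9 mA, V_DS ≈ 6.8 V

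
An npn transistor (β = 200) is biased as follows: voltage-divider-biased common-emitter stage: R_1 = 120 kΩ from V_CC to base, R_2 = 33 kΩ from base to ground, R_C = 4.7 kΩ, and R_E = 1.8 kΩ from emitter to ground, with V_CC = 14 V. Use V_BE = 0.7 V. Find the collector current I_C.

Thevenize the base divider: V_Th = V_CC·R_2/(R_1+R_2) = 14×33/153 = 3.02 V, R_Th = R_1‖R_2 = 25.9 kΩ.
Base-emitter loop: V_Th = I_B·R_Th + V_BE + (β+1)I_B·R_E, so I_B = (3.02 − 0.7) / (25.9 + 201×1.8) = 0.00598 mA.
I_C = β·I_B = 200×0.00598 = 1.2 mA, and I_E = (β+1)I_B = 1.2 mA.
V_CE = V_CC − I_C·R_C − I_E·R_E = 14 − 1.2×4.7 − 1.2×1.8 = 6.21 V.
V_CE = 6.21 V > 0.2 V confirms active-region operation.

I_C ≈ 1.2 mA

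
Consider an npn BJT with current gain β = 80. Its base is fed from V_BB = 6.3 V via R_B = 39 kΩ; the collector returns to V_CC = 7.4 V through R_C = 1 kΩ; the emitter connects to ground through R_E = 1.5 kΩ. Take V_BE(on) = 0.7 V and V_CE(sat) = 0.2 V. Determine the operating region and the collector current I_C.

active; I_C ≈ 2.8 mA

Assume active. Base-emitter loop: I_B = (V_BB − V_BE)/(R_B + (β+1)R_E) = (6.3 − 0.7)/(39 + 81×1.5) = 0.0349 mA.
I_C = β·I_B = 80×0.0349 = 2.79 mA.
V_CE = V_CC − I_C·R_C − I_E·R_E = 7.4 − 2.79×1 − 2.83×1.5 = 0.369 V > V_CE(sat), so the active-region assumption holds.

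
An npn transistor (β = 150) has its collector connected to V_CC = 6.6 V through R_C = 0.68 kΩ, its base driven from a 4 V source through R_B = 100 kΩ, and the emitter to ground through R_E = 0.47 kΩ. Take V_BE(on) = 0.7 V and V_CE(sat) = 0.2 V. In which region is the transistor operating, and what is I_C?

Assume active. Base-emitter loop: I_B = (V_BB − V_BE)/(R_B + (β+1)R_E) = (4 − 0.7)/(100 + 151×0.47) = 0.0193 mA.
I_C = β·I_B = 150×0.0193 = 2.9 mA.
V_CE = V_CC − I_C·R_C − I_E·R_E = 6.6 − 2.9×0.68 − 2.91×0.47 = 3.26 V > V_CE(sat), so the active-region assumption holds.

active; I_C ≈ 2.9 mA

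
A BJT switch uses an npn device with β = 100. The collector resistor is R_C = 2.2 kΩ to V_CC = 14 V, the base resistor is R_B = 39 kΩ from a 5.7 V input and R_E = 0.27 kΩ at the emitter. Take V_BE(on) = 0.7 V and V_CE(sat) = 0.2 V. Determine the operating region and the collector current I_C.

Assume active: I_B = (5.7 − 0.7)/(39 + 101×0.27) = 0.0754 mA, I_C = β·I_B = 7.54 mA.
Then V_CE = 14 − 7.54×2.2 − 7.62×0.27 = -4.66 V < 0.2 V — the active assumption fails.
Re-solve with V_CE = 0.2 V. KCL at the emitter: V_E/R_E = (V_BB−0.7−V_E)/R_B + (V_CC−0.2−V_E)/R_C, giving V_E = 1.53 V.
I_C = (V_CC − 0.2 − V_E)/R_C = (13.8 − 1.53)/2.2 = 5.58 mA.
Check: I_B = (5 − 1.53)/39 = 0.089 mA, and β·I_B = 8.9 mA > I_C, confirming saturation.

saturation; I_C ≈ 5.6 mA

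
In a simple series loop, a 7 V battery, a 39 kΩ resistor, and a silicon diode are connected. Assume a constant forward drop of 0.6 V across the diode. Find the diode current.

I ≈ 0.16 mA

KVL around the loop: 7 = V_D + I·R = 0.6 + I × 39 kΩ.
So I = (7 − 0.6) / 39 kΩ = 6.4 / 39 = 0.164 mA.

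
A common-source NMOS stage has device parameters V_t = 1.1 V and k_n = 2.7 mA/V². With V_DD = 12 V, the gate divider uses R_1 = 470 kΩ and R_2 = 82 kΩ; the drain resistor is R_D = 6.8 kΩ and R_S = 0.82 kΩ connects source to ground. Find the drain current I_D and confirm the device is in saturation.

V_G = V_DD·R_2/(R_1+R_2) = 12×82/552 = 1.78 V.
Assume saturation: I_D = (k_n/2)(V_GS − V_t)² with V_GS = V_G − I_D·R_S = 1.78 − 0.82·I_D.
Substituting gives 0.908·I_D² − 2.51·I_D + 0.629 = 0, with roots I_D = 0.279 or 2.49 mA.
The root I_D = 2.49 mA gives V_GS = -0.258 V ≤ V_t, so take I_D = 0.279 mA.
Then V_GS = 1.55 V and V_DS = V_DD − I_D(R_D+R_S) = 12 − 0.279×7.62 = 9.88 V.
Saturation requires V_DS ≥ V_GS − V_t = 0.454 V; 9.88 ≥ 0.454 ✓.

I_D ≈ 0.28 mA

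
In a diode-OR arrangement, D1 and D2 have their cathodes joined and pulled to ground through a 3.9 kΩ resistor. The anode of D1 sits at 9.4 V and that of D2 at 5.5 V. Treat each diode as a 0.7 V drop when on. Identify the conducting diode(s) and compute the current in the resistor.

Only D1 conducts; I_R ≈ 2.2 mA

Assume both conduct. Then node N would need to be at both 9.4−0.7 = 8.7 V and 5.5−0.7 = 4.8 V, which is impossible.
Assume only D1 conducts: V_N = 9.4 − 0.7 = 8.7 V, so I_R = 8.7/3.9 = 2.23 mA.
Check D2: its anode-to-cathode voltage is 5.5 − 8.7 = -3.2 V < 0.7 V, so it is off. The assumption is consistent.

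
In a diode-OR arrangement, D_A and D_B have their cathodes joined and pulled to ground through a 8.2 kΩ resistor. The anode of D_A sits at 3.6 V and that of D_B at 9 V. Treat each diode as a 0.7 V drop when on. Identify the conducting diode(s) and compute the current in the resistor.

Assume both conduct. Then node N would need to be at both 3.6−0.7 = 2.9 V and 9−0.7 = 8.3 V, which is impossible.
Assume only D_B conducts: V_N = 9 − 0.7 = 8.3 V, so I_R = 8.3/8.2 = 1.01 mA.
Check D_A: its anode-to-cathode voltage is 3.6 − 8.3 = -4.7 V < 0.7 V, so it is off. The assumption is consistent.

Only D_B conducts; I_R ≈ 1 mA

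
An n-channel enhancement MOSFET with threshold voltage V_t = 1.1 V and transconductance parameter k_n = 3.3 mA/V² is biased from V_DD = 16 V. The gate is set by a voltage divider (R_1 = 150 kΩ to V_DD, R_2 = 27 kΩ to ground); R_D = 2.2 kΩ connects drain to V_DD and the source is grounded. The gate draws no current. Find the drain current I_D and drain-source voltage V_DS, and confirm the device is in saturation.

I_D ≈ 3 mA, V_DS ≈ 9.5 V

V_G = V_DD·R_2/(R_1+R_2) = 16×27/177 = 2.44 V. With the source grounded, V_GS = V_G = 2.44 V.
Assume saturation: I_D = (k_n/2)(V_GS − V_t)² = (3.3/2)×(2.44 − 1.1)² = 1.65×1.34² = 2.97 mA.
V_DS = V_DD − I_D·R_D = 16 − 2.97×2.2 = 9.48 V.
Saturation requires V_DS ≥ V_GS − V_t = 1.34 V; 9.48 ≥ 1.34 ✓.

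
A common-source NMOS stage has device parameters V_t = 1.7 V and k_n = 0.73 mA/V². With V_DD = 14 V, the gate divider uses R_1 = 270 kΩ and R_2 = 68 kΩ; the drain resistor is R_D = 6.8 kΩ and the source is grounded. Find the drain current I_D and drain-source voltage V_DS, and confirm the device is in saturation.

V_G = V_DD·R_2/(R_1+R_2) = 14×68/338 = 2.82 V. With the source grounded, V_GS = V_G = 2.82 V.
Assume saturation: I_D = (k_n/2)(V_GS − V_t)² = (0.73/2)×(2.82 − 1.7)² = 0.365×1.12² = 0.455 mA.
V_DS = V_DD − I_D·R_D = 14 − 0.455×6.8 = 10.9 V.
Saturation requires V_DS ≥ V_GS − V_t = 1.12 V; 10.9 ≥ 1.12 ✓.

I_D ≈ 0.46 mA, V_DS ≈ 11 V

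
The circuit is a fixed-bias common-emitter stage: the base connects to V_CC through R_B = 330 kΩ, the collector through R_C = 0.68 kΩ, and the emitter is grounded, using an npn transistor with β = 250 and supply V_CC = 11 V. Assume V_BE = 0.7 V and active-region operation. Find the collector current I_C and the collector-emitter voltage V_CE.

Base loop: V_CC = I_B·R_B + V_BE, so I_B = (11 − 0.7)/330 kΩ = 0.0312 mA.
In the active region I_C = β·I_B = 250 × 0.0312 = 7.8 mA.
Collector loop: V_CE = V_CC − I_C·R_C = 11 − 7.8×0.68 = 5.69 V.
Since V_CE = 5.69 V > V_CE(sat) ≈ 0.2 V, the transistor is in the active region as assumed.

I_C ≈ 7.8 mA, V_CE ≈ 5.7 V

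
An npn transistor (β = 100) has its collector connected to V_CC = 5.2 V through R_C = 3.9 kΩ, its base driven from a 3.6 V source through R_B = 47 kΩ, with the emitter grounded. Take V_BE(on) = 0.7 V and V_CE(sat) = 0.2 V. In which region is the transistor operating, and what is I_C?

Assume active: I_B = (3.6 − 0.7)/47 = 0.0617 mA, giving I_C = β·I_B = 6.17 mA.
But then V_CE = 5.2 − 6.17×3.9 = -18.9 V < V_CE(sat) = 0.2 V — impossible in the active region.
So the transistor is saturated. With V_CE = 0.2 V, I_C = (V_CC − 0.2)/R_C = 5/3.9 = 1.28 mA.
Check: β·I_B = 6.17 mA > I_C = 1.28 mA, confirming saturation.

saturation; I_C ≈ 1.3 mA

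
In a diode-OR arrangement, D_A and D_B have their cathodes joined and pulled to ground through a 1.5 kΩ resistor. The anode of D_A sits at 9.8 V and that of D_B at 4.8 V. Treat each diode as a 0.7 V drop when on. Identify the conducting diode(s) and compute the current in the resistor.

Only D_A conducts; I_R ≈ 6.1 mA

Assume both conduct. Then node N would need to be at both 9.8−0.7 = 9.1 V and 4.8−0.7 = 4.1 V, which is impossible.
Assume only D_A conducts: V_N = 9.8 − 0.7 = 9.1 V, so I_R = 9.1/1.5 = 6.07 mA.
Check D_B: its anode-to-cathode voltage is 4.8 − 9.1 = -4.3 V < 0.7 V, so it is off. The assumption is consistent.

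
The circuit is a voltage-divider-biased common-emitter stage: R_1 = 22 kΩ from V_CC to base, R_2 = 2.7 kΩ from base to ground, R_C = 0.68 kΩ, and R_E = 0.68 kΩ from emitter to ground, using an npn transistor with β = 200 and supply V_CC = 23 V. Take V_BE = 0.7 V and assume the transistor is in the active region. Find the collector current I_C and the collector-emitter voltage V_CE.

I_C ≈ 2.6 mA, V_CE ≈ 19 V

Thevenize the base divider: V_Th = V_CC·R_2/(R_1+R_2) = 23×2.7/24.7 = 2.51 V, R_Th = R_1‖R_2 = 2.4 kΩ.
Base-emitter loop: V_Th = I_B·R_Th + V_BE + (β+1)I_B·R_E, so I_B = (2.51 − 0.7) / (2.4 + 201×0.68) = 0.013 mA.
I_C = β·I_B = 200×0.013 = 2.61 mA, and I_E = (β+1)I_B = 2.62 mA.
V_CE = V_CC − I_C·R_C − I_E·R_E = 23 − 2.61×0.68 − 2.62×0.68 = 19.4 V.
V_CE = 19.4 V > 0.2 V confirms active-region operation.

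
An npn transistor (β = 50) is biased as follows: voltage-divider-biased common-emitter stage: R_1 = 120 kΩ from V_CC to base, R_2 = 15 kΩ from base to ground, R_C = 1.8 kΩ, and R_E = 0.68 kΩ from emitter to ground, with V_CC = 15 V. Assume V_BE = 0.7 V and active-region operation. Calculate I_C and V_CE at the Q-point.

I_C ≈ 1 mA, V_CE ≈ 12 V

Thevenize the base divider: V_Th = V_CC·R_2/(R_1+R_2) = 15×15/135 = 1.67 V, R_Th = R_1‖R_2 = 13.3 kΩ.
Base-emitter loop: V_Th = I_B·R_Th + V_BE + (β+1)I_B·R_E, so I_B = (1.67 − 0.7) / (13.3 + 51×0.68) = 0.0201 mA.
I_C = β·I_B = 50×0.0201 = 1.01 mA, and I_E = (β+1)I_B = 1.03 mA.
V_CE = V_CC − I_C·R_C − I_E·R_E = 15 − 1.01×1.8 − 1.03×0.68 = 12.5 V.
V_CE = 12.5 V > 0.2 V confirms active-region operation.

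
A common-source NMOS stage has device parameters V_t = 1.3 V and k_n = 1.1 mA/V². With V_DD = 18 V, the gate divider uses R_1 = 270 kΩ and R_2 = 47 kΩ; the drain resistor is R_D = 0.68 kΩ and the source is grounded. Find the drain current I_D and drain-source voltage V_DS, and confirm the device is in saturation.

I_D ≈ 1 mA, V_DS ≈ 17 V

V_G = V_DD·R_2/(R_1+R_2) = 18×47/317 = 2.67 V. With the source grounded, V_GS = V_G = 2.67 V.
Assume saturation: I_D = (k_n/2)(V_GS − V_t)² = (1.1/2)×(2.67 − 1.3)² = 0.55×1.37² = 1.03 mA.
V_DS = V_DD − I_D·R_D = 18 − 1.03×0.68 = 17.3 V.
Saturation requires V_DS ≥ V_GS − V_t = 1.37 V; 17.3 ≥ 1.37 ✓.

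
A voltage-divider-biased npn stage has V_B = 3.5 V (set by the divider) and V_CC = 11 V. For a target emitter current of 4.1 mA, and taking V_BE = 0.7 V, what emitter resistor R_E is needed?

R_E ≈ 0.68 kΩ

V_E = V_B − V_BE = 3.5 − 0.7 = 2.8 V.
R_E = V_E / I_E = 2.8 / 4.1 = 0.683 kΩ.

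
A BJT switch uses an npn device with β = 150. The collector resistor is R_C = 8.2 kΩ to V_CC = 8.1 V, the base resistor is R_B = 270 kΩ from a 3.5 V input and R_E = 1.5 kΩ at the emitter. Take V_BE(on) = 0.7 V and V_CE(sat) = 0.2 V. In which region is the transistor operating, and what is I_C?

saturation; I_C ≈ 0.81 mA

Assume active: I_B = (3.5 − 0.7)/(270 + 151×1.5) = 0.00564 mA, I_C = β·I_B = 0.846 mA.
Then V_CE = 8.1 − 0.846×8.2 − 0.852×1.5 = -0.114 V < 0.2 V — the active assumption fails.
Re-solve with V_CE = 0.2 V. KCL at the emitter: V_E/R_E = (V_BB−0.7−V_E)/R_B + (V_CC−0.2−V_E)/R_C, giving V_E = 1.23 V.
I_C = (V_CC − 0.2 − V_E)/R_C = (7.9 − 1.23)/8.2 = 0.814 mA.
Check: I_B = (2.8 − 1.23)/270 = 0.00582 mA, and β·I_B = 0.873 mA > I_C, confirming saturation.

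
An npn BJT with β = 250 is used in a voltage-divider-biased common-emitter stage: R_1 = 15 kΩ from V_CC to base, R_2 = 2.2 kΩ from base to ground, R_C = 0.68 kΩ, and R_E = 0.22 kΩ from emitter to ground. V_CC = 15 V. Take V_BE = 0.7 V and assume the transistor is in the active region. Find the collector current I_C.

Thevenize the base divider: V_Th = V_CC·R_2/(R_1+R_2) = 15×2.2/17.2 = 1.92 V, R_Th = R_1‖R_2 = 1.92 kΩ.
Base-emitter loop: V_Th = I_B·R_Th + V_BE + (β+1)I_B·R_E, so I_B = (1.92 − 0.7) / (1.92 + 251×0.22) = 0.0213 mA.
I_C = β·I_B = 250×0.0213 = 5.33 mA, and I_E = (β+1)I_B = 5.35 mA.
V_CE = V_CC − I_C·R_C − I_E·R_E = 15 − 5.33×0.68 − 5.35×0.22 = 10.2 V.
V_CE = 10.2 V > 0.2 V confirms active-region operation.

I_C ≈ 5.3 mA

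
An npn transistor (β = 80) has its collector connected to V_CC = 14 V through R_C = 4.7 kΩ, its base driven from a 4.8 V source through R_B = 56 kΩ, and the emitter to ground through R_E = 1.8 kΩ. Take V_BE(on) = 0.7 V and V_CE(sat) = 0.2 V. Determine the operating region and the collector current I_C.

active; I_C ≈ 1.6 mA

Assume active. Base-emitter loop: I_B = (V_BB − V_BE)/(R_B + (β+1)R_E) = (4.8 − 0.7)/(56 + 81×1.8) = 0.0203 mA.
I_C = β·I_B = 80×0.0203 = 1.63 mA.
V_CE = V_CC − I_C·R_C − I_E·R_E = 14 − 1.63×4.7 − 1.65×1.8 = 3.4 V > V_CE(sat), so the active-region assumption holds.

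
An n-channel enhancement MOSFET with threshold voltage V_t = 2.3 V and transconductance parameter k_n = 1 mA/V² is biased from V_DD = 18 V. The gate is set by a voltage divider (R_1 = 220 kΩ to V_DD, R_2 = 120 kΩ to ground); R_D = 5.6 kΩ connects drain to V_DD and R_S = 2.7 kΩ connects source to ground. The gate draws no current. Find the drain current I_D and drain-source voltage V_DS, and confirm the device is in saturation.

I_D ≈ 0.98 mA, V_DS ≈ 9.8 V

V_G = V_DD·R_2/(R_1+R_2) = 18×120/340 = 6.35 V.
Assume saturation: I_D = (k_n/2)(V_GS − V_t)² with V_GS = V_G − I_D·R_S = 6.35 − 2.7·I_D.
Substituting gives 3.65·I_D² − 11.9·I_D + 8.21 = 0, with roots I_D = 0.982 or 2.29 mA.
The root I_D = 2.29 mA gives V_GS = 0.158 V ≤ V_t, so take I_D = 0.982 mA.
Then V_GS = 3.7 V and V_DS = V_DD − I_D(R_D+R_S) = 18 − 0.982×8.3 = 9.85 V.
Saturation requires V_DS ≥ V_GS − V_t = 1.4 V; 9.85 ≥ 1.4 ✓.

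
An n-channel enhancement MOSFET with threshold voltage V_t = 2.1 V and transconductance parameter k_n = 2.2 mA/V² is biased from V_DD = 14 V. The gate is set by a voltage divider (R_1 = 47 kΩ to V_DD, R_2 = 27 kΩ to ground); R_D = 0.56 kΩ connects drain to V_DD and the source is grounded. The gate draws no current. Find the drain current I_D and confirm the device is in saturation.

V_G = V_DD·R_2/(R_1+R_2) = 14×27/74 = 5.11 V. With the source grounded, V_GS = V_G = 5.11 V.
Assume saturation: I_D = (k_n/2)(V_GS − V_t)² = (2.2/2)×(5.11 − 2.1)² = 1.1×3.01² = 9.95 mA.
V_DS = V_DD − I_D·R_D = 14 − 9.95×0.56 = 8.43 V.
Saturation requires V_DS ≥ V_GS − V_t = 3.01 V; 8.43 ≥ 3.01 ✓.

I_D ≈ 10 mA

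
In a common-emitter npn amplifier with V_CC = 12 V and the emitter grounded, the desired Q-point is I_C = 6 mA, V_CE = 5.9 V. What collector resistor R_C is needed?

R_C ≈ 1 kΩ

Collector loop: V_CC = I_C·R_C + V_CE.
R_C = (V_CC − V_CE)/I_C = (12 − 5.9)/6 = 1.02 kΩ.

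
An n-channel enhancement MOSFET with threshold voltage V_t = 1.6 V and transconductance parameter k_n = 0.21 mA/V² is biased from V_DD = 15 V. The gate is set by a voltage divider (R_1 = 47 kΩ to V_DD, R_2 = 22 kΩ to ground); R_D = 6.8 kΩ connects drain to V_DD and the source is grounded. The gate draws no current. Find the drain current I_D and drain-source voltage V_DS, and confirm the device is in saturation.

I_D ≈ 1.1 mA, V_DS ≈ 7.8 V

V_G = V_DD·R_2/(R_1+R_2) = 15×22/69 = 4.78 V. With the source grounded, V_GS = V_G = 4.78 V.
Assume saturation: I_D = (k_n/2)(V_GS − V_t)² = (0.21/2)×(4.78 − 1.6)² = 0.105×3.18² = 1.06 mA.
V_DS = V_DD − I_D·R_D = 15 − 1.06×6.8 = 7.77 V.
Saturation requires V_DS ≥ V_GS − V_t = 3.18 V; 7.77 ≥ 3.18 ✓.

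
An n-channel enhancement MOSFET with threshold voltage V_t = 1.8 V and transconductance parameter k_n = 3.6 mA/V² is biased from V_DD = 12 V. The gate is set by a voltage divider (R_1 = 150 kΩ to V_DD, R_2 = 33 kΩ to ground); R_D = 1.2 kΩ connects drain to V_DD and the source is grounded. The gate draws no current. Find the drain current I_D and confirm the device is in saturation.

V_G = V_DD·R_2/(R_1+R_2) = 12×33/183 = 2.16 V. With the source grounded, V_GS = V_G = 2.16 V.
Assume saturation: I_D = (k_n/2)(V_GS − V_t)² = (3.6/2)×(2.16 − 1.8)² = 1.8×0.364² = 0.238 mA.
V_DS = V_DD − I_D·R_D = 12 − 0.238×1.2 = 11.7 V.
Saturation requires V_DS ≥ V_GS − V_t = 0.364 V; 11.7 ≥ 0.364 ✓.

I_D ≈ 0.24 mA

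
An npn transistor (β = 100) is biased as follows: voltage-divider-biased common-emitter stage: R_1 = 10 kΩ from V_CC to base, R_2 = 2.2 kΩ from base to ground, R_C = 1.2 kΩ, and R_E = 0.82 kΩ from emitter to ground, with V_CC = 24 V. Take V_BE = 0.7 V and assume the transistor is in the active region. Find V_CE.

V_CE ≈ 15 V

Thevenize the base divider: V_Th = V_CC·R_2/(R_1+R_2) = 24×2.2/12.2 = 4.33 V, R_Th = R_1‖R_2 = 1.8 kΩ.
Base-emitter loop: V_Th = I_B·R_Th + V_BE + (β+1)I_B·R_E, so I_B = (4.33 − 0.7) / (1.8 + 101×0.82) = 0.0429 mA.
I_C = β·I_B = 100×0.0429 = 4.29 mA, and I_E = (β+1)I_B = 4.33 mA.
V_CE = V_CC − I_C·R_C − I_E·R_E = 24 − 4.29×1.2 − 4.33×0.82 = 15.3 V.
V_CE = 15.3 V > 0.2 V confirms active-region operation.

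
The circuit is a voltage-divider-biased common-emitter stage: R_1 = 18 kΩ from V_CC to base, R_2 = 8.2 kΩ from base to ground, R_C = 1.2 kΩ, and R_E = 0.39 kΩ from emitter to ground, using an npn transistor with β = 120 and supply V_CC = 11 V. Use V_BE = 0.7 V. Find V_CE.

V_CE ≈ 1.1 V

Thevenize the base divider: V_Th = V_CC·R_2/(R_1+R_2) = 11×8.2/26.2 = 3.44 V, R_Th = R_1‖R_2 = 5.63 kΩ.
Base-emitter loop: V_Th = I_B·R_Th + V_BE + (β+1)I_B·R_E, so I_B = (3.44 − 0.7) / (5.63 + 121×0.39) = 0.0519 mA.
I_C = β·I_B = 120×0.0519 = 6.23 mA, and I_E = (β+1)I_B = 6.28 mA.
V_CE = V_CC − I_C·R_C − I_E·R_E = 11 − 6.23×1.2 − 6.28×0.39 = 1.07 V.
V_CE = 1.07 V > 0.2 V confirms active-region operation.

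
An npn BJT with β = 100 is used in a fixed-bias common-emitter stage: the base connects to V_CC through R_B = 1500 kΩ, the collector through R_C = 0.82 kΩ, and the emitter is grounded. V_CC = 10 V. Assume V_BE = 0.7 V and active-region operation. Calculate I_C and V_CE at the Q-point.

I_C ≈ 0.62 mA, V_CE ≈ 9.5 V

Base loop: V_CC = I_B·R_B + V_BE, so I_B = (10 − 0.7)/1500 kΩ = 0.0062 mA.
In the active region I_C = β·I_B = 100 × 0.0062 = 0.62 mA.
Collector loop: V_CE = V_CC − I_C·R_C = 10 − 0.62×0.82 = 9.49 V.
Since V_CE = 9.49 V > V_CE(sat) ≈ 0.2 V, the transistor is in the active region as assumed.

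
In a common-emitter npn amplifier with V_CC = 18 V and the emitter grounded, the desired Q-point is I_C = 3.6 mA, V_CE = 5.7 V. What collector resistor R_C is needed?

R_C ≈ 3.4 kΩ

Collector loop: V_CC = I_C·R_C + V_CE.
R_C = (V_CC − V_CE)/I_C = (18 − 5.7)/3.6 = 3.42 kΩ.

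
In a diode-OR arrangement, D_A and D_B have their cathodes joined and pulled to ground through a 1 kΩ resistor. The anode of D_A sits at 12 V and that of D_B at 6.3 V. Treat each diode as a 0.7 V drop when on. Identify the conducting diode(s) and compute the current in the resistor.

Only D_A conducts; I_R ≈ 11 mA

Assume both conduct. Then node N would need to be at both 12−0.7 = 11.3 V and 6.3−0.7 = 5.6 V, which is impossible.
Assume only D_A conducts: V_N = 12 − 0.7 = 11.3 V, so I_R = 11.3/1 = 11.3 mA.
Check D_B: its anode-to-cathode voltage is 6.3 − 11.3 = -5 V < 0.7 V, so it is off. The assumption is consistent.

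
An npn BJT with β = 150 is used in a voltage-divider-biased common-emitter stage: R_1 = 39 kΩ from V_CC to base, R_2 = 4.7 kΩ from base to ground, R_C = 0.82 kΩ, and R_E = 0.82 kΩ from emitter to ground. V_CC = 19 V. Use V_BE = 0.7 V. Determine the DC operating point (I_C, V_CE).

Thevenize the base divider: V_Th = V_CC·R_2/(R_1+R_2) = 19×4.7/43.7 = 2.04 V, R_Th = R_1‖R_2 = 4.19 kΩ.
Base-emitter loop: V_Th = I_B·R_Th + V_BE + (β+1)I_B·R_E, so I_B = (2.04 − 0.7) / (4.19 + 151×0.82) = 0.0105 mA.
I_C = β·I_B = 150×0.0105 = 1.57 mA, and I_E = (β+1)I_B = 1.58 mA.
V_CE = V_CC − I_C·R_C − I_E·R_E = 19 − 1.57×0.82 − 1.58×0.82 = 16.4 V.
V_CE = 16.4 V > 0.2 V confirms active-region operation.

I_C ≈ 1.6 mA, V_CE ≈ 16 V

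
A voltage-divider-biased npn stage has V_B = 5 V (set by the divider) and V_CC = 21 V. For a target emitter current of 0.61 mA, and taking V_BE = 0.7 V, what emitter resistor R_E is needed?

R_E ≈ 7 kΩ

V_E = V_B − V_BE = 5 − 0.7 = 4.3 V.
R_E = V_E / I_E = 4.3 / 0.61 = 7.05 kΩ.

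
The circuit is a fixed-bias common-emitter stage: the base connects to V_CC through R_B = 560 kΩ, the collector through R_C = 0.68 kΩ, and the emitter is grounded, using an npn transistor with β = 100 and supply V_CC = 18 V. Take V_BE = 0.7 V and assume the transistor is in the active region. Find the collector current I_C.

Base loop: V_CC = I_B·R_B + V_BE, so I_B = (18 − 0.7)/560 kΩ = 0.0309 mA.
In the active region I_C = β·I_B = 100 × 0.0309 = 3.09 mA.
Collector loop: V_CE = V_CC − I_C·R_C = 18 − 3.09×0.68 = 15.9 V.
Since V_CE = 15.9 V > V_CE(sat) ≈ 0.2 V, the transistor is in the active region as assumed.

I_C ≈ 3.1 mA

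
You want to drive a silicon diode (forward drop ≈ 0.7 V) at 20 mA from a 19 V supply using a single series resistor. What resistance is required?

The resistor drops V_S − V_D = 19 − 0.7 = 18.3 V at 20 mA.
R = 18.3 V / 20 mA = 0.915 kΩ.

R ≈ 0.92 kΩ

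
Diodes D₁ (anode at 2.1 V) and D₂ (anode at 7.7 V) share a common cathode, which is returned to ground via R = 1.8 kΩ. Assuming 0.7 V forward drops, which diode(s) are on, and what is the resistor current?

Assume both conduct. Then node N would need to be at both 2.1−0.7 = 1.4 V and 7.7−0.7 = 7 V, which is impossible.
Assume only D₂ conducts: V_N = 7.7 − 0.7 = 7 V, so I_R = 7/1.8 = 3.89 mA.
Check D₁: its anode-to-cathode voltage is 2.1 − 7 = -4.9 V < 0.7 V, so it is off. The assumption is consistent.

Only D₂ conducts; I_R ≈ 3.9 mA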